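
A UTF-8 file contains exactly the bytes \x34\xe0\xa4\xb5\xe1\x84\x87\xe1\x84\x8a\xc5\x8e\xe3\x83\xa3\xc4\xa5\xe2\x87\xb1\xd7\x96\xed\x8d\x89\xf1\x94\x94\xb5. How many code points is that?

Byte at offset 0: 0x34 = 00110100 → 1-byte char (#1). Advance 1.
Byte at offset 1: 0xE0 = 11100000 → 3-byte char (#2). Advance 3.
Byte at offset 4: 0xE1 = 11100001 → 3-byte char (#3). Advance 3.
Byte at offset 7: 0xE1 = 11100001 → 3-byte char (#4). Advance 3.
Byte at offset 10: 0xC5 = 11000101 → 2-byte char (#5). Advance 2.
Byte at offset 12: 0xE3 = 11100011 → 3-byte char (#6). Advance 3.
Byte at offset 15: 0xC4 = 11000100 → 2-byte char (#7). Advance 2.
Byte at offset 17: 0xE2 = 11100010 → 3-byte char (#8). Advance 3.
Byte at offset 20: 0xD7 = 11010111 → 2-byte char (#9). Advance 2.
Byte at offset 22: 0xED = 11101101 → 3-byte char (#10). Advance 3.
Byte at offset 25: 0xF1 = 11110001 → 4-byte char (#11). Advance 4.
Reached end at offset 29 after 11 code points.

11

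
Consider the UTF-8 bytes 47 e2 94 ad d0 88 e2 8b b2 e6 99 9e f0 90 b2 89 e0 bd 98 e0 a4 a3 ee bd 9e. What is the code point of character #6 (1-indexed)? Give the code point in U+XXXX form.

U+10C89

Offset 0: leading byte 0x47 = 01000111 → 1-byte char #1 = 47.
Offset 1: leading byte 0xE2 = 11100010 → 3-byte char #2 = E2 94 AD.
Offset 4: leading byte 0xD0 = 11010000 → 2-byte char #3 = D0 88.
Offset 6: leading byte 0xE2 = 11100010 → 3-byte char #4 = E2 8B B2.
Offset 9: leading byte 0xE6 = 11100110 → 3-byte char #5 = E6 99 9E.
Offset 12: leading byte 0xF0 = 11110000 → 4-byte char #6 = F0 90 B2 89.
Leading byte 0xF0 = 11110000 matches 11110xxx → 4-byte sequence.
Byte 1: 0xF0 = 11110000, payload 000 (3 bits).
Byte 2: 0x90 = 10010000 (10xxxxxx ✓), payload 010000.
Byte 3: 0xB2 = 10110010 (10xxxxxx ✓), payload 110010.
Byte 4: 0x89 = 10001001 (10xxxxxx ✓), payload 001001.
Concatenate: 000010000110010001001 = 0x10C89 (21 bits → U+10C89).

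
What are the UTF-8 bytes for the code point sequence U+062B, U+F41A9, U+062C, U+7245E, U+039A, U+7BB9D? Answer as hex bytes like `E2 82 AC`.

D8 AB F3 B4 86 A9 D8 AC F1 B2 91 9E CE 9A F1 BB AE 9D

U+062B: 2-byte form → D8 AB.
U+F41A9: 4-byte form → F3 B4 86 A9.
U+062C: 2-byte form → D8 AC.
U+7245E: 4-byte form → F1 B2 91 9E.
U+039A: 2-byte form → CE 9A.
U+7BB9D: 4-byte form → F1 BB AE 9D.
Concatenated (18 bytes): D8 AB F3 B4 86 A9 D8 AC F1 B2 91 9E CE 9A F1 BB AE 9D.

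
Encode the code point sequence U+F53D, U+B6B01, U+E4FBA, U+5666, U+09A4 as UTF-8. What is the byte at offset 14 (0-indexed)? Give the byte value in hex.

0xE0

U+F53D → 3-byte form EF 94 BD at offsets 0–2.
U+B6B01 → 4-byte form F2 B6 AC 81 at offsets 3–6.
U+E4FBA → 4-byte form F3 A4 BE BA at offsets 7–10.
U+5666 → 3-byte form E5 99 A6 at offsets 11–13.
U+09A4 → 3-byte form E0 A6 A4 at offsets 14–16.
Offset 14 falls in char 5's range; it's byte 1 of E0 A6 A4 = 0xE0.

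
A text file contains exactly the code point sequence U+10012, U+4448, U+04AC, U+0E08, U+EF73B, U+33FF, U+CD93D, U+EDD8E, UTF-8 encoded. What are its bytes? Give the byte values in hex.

F0 90 80 92 E4 91 88 D2 AC E0 B8 88 F3 AF 9C BB E3 8F BF F3 8D A4 BD F3 AD B6 8E

U+10012: 4-byte form → F0 90 80 92.
U+4448: 3-byte form → E4 91 88.
U+04AC: 2-byte form → D2 AC.
U+0E08: 3-byte form → E0 B8 88.
U+EF73B: 4-byte form → F3 AF 9C BB.
U+33FF: 3-byte form → E3 8F BF.
U+CD93D: 4-byte form → F3 8D A4 BD.
U+EDD8E: 4-byte form → F3 AD B6 8E.
Concatenated (27 bytes): F0 90 80 92 E4 91 88 D2 AC E0 B8 88 F3 AF 9C BB E3 8F BF F3 8D A4 BD F3 AD B6 8E.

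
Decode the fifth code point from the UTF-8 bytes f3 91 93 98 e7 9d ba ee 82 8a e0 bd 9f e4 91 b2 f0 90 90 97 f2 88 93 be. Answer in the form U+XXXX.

U+4472

Offset 0: leading byte 0xF3 = 11110011 → 4-byte char #1 = F3 91 93 98.
Offset 4: leading byte 0xE7 = 11100111 → 3-byte char #2 = E7 9D BA.
Offset 7: leading byte 0xEE = 11101110 → 3-byte char #3 = EE 82 8A.
Offset 10: leading byte 0xE0 = 11100000 → 3-byte char #4 = E0 BD 9F.
Offset 13: leading byte 0xE4 = 11100100 → 3-byte char #5 = E4 91 B2.
Leading byte 0xE4 = 11100100 matches 1110xxxx → 3-byte sequence.
Byte 1: 0xE4 = 11100100, payload 0100 (4 bits).
Byte 2: 0x91 = 10010001 (10xxxxxx ✓), payload 010001.
Byte 3: 0xB2 = 10110010 (10xxxxxx ✓), payload 110010.
Concatenate: 0100010001110010 = 0x4472 (16 bits → U+4472).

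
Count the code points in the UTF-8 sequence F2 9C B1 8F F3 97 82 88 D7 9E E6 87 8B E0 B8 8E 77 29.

7

Byte at offset 0: 0xF2 = 11110010 → 4-byte char (#1). Advance 4.
Byte at offset 4: 0xF3 = 11110011 → 4-byte char (#2). Advance 4.
Byte at offset 8: 0xD7 = 11010111 → 2-byte char (#3). Advance 2.
Byte at offset 10: 0xE6 = 11100110 → 3-byte char (#4). Advance 3.
Byte at offset 13: 0xE0 = 11100000 → 3-byte char (#5). Advance 3.
Byte at offset 16: 0x77 = 01110111 → 1-byte char (#6). Advance 1.
Byte at offset 17: 0x29 = 00101001 → 1-byte char (#7). Advance 1.
Reached end at offset 18 after 7 code points.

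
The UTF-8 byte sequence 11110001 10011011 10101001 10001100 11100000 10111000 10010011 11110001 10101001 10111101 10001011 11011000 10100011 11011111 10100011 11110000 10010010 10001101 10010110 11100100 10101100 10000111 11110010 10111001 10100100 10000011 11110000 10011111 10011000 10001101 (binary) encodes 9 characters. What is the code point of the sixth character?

U+12356

Offset 0: leading byte 0xF1 = 11110001 → 4-byte char #1 = F1 9B A9 8C.
Offset 4: leading byte 0xE0 = 11100000 → 3-byte char #2 = E0 B8 93.
Offset 7: leading byte 0xF1 = 11110001 → 4-byte char #3 = F1 A9 BD 8B.
Offset 11: leading byte 0xD8 = 11011000 → 2-byte char #4 = D8 A3.
Offset 13: leading byte 0xDF = 11011111 → 2-byte char #5 = DF A3.
Offset 15: leading byte 0xF0 = 11110000 → 4-byte char #6 = F0 92 8D 96.
Leading byte 0xF0 = 11110000 matches 11110xxx → 4-byte sequence.
Byte 1: 0xF0 = 11110000, payload 000 (3 bits).
Byte 2: 0x92 = 10010010 (10xxxxxx ✓), payload 010010.
Byte 3: 0x8D = 10001101 (10xxxxxx ✓), payload 001101.
Byte 4: 0x96 = 10010110 (10xxxxxx ✓), payload 010110.
Concatenate: 000010010001101010110 = 0x12356 (21 bits → U+12356).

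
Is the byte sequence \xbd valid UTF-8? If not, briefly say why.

invalid (continuation byte with no leading byte)

Byte 0xBD = 10111101 has the form 10xxxxxx — a continuation byte — but there is no preceding leading byte.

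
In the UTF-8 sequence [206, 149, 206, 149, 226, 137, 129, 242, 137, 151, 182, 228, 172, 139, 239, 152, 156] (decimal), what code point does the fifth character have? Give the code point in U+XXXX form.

Offset 0: leading byte 0xCE = 11001110 → 2-byte char #1 = CE 95.
Offset 2: leading byte 0xCE = 11001110 → 2-byte char #2 = CE 95.
Offset 4: leading byte 0xE2 = 11100010 → 3-byte char #3 = E2 89 81.
Offset 7: leading byte 0xF2 = 11110010 → 4-byte char #4 = F2 89 97 B6.
Offset 11: leading byte 0xE4 = 11100100 → 3-byte char #5 = E4 AC 8B.
Leading byte 0xE4 = 11100100 matches 1110xxxx → 3-byte sequence.
Byte 1: 0xE4 = 11100100, payload 0100 (4 bits).
Byte 2: 0xAC = 10101100 (10xxxxxx ✓), payload 101100.
Byte 3: 0x8B = 10001011 (10xxxxxx ✓), payload 001011.
Concatenate: 0100101100001011 = 0x4B0B (16 bits → U+4B0B).

U+4B0B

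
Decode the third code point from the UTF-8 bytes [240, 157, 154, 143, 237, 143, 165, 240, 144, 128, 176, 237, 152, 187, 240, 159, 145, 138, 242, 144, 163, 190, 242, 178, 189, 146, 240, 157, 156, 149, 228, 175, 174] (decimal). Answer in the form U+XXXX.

Offset 0: leading byte 0xF0 = 11110000 → 4-byte char #1 = F0 9D 9A 8F.
Offset 4: leading byte 0xED = 11101101 → 3-byte char #2 = ED 8F A5.
Offset 7: leading byte 0xF0 = 11110000 → 4-byte char #3 = F0 90 80 B0.
Leading byte 0xF0 = 11110000 matches 11110xxx → 4-byte sequence.
Byte 1: 0xF0 = 11110000, payload 000 (3 bits).
Byte 2: 0x90 = 10010000 (10xxxxxx ✓), payload 010000.
Byte 3: 0x80 = 10000000 (10xxxxxx ✓), payload 000000.
Byte 4: 0xB0 = 10110000 (10xxxxxx ✓), payload 110000.
Concatenate: 000010000000000110000 = 0x10030 (21 bits → U+10030).

U+10030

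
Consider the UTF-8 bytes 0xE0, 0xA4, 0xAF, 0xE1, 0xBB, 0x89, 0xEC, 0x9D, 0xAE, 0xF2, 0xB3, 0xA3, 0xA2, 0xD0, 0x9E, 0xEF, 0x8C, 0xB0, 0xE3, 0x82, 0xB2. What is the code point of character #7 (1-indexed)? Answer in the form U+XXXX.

Offset 0: leading byte 0xE0 = 11100000 → 3-byte char #1 = E0 A4 AF.
Offset 3: leading byte 0xE1 = 11100001 → 3-byte char #2 = E1 BB 89.
Offset 6: leading byte 0xEC = 11101100 → 3-byte char #3 = EC 9D AE.
Offset 9: leading byte 0xF2 = 11110010 → 4-byte char #4 = F2 B3 A3 A2.
Offset 13: leading byte 0xD0 = 11010000 → 2-byte char #5 = D0 9E.
Offset 15: leading byte 0xEF = 11101111 → 3-byte char #6 = EF 8C B0.
Offset 18: leading byte 0xE3 = 11100011 → 3-byte char #7 = E3 82 B2.
Leading byte 0xE3 = 11100011 matches 1110xxxx → 3-byte sequence.
Byte 1: 0xE3 = 11100011, payload 0011 (4 bits).
Byte 2: 0x82 = 10000010 (10xxxxxx ✓), payload 000010.
Byte 3: 0xB2 = 10110010 (10xxxxxx ✓), payload 110010.
Concatenate: 0011000010110010 = 0x30B2 (16 bits → U+30B2).

U+30B2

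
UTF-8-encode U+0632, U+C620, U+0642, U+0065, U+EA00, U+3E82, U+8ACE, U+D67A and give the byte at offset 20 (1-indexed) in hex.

1-indexed offset 20 is 0-indexed offset 19.
U+0632 → 2-byte form D8 B2 at offsets 0–1.
U+C620 → 3-byte form EC 98 A0 at offsets 2–4.
U+0642 → 2-byte form D9 82 at offsets 5–6.
U+0065 → 1-byte form 65 at offsets 7–7.
U+EA00 → 3-byte form EE A8 80 at offsets 8–10.
U+3E82 → 3-byte form E3 BA 82 at offsets 11–13.
U+8ACE → 3-byte form E8 AB 8E at offsets 14–16.
U+D67A → 3-byte form ED 99 BA at offsets 17–19.
Offset 19 falls in char 8's range; it's byte 3 of ED 99 BA = 0xBA.

0xBA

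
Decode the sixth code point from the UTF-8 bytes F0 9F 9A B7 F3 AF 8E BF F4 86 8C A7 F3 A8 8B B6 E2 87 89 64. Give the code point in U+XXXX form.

Offset 0: leading byte 0xF0 = 11110000 → 4-byte char #1 = F0 9F 9A B7.
Offset 4: leading byte 0xF3 = 11110011 → 4-byte char #2 = F3 AF 8E BF.
Offset 8: leading byte 0xF4 = 11110100 → 4-byte char #3 = F4 86 8C A7.
Offset 12: leading byte 0xF3 = 11110011 → 4-byte char #4 = F3 A8 8B B6.
Offset 16: leading byte 0xE2 = 11100010 → 3-byte char #5 = E2 87 89.
Offset 19: leading byte 0x64 = 01100100 → 1-byte char #6 = 64.
Leading byte 0x64 = 01100100 matches 0xxxxxxx → 1-byte sequence.
Byte 1: 0x64 = 01100100, payload 1100100 (7 bits).
Concatenate: 1100100 = 0x64 (7 bits → U+0064).

U+0064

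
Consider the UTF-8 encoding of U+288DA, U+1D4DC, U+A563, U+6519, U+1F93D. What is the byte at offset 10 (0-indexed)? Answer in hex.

0xA3

U+288DA → 4-byte form F0 A8 A3 9A at offsets 0–3.
U+1D4DC → 4-byte form F0 9D 93 9C at offsets 4–7.
U+A563 → 3-byte form EA 95 A3 at offsets 8–10.
Offset 10 falls in char 3's range; it's byte 3 of EA 95 A3 = 0xA3.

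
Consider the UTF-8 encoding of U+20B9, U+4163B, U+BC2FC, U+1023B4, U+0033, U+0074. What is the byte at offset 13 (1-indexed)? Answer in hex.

0x82

1-indexed offset 13 is 0-indexed offset 12.
U+20B9 → 3-byte form E2 82 B9 at offsets 0–2.
U+4163B → 4-byte form F1 81 98 BB at offsets 3–6.
U+BC2FC → 4-byte form F2 BC 8B BC at offsets 7–10.
U+1023B4 → 4-byte form F4 82 8E B4 at offsets 11–14.
Offset 12 falls in char 4's range; it's byte 2 of F4 82 8E B4 = 0x82.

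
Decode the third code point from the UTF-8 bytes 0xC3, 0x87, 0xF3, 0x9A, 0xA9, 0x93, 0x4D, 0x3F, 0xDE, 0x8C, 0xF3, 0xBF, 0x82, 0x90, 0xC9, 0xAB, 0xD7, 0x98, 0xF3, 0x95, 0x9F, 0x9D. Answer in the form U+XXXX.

Offset 0: leading byte 0xC3 = 11000011 → 2-byte char #1 = C3 87.
Offset 2: leading byte 0xF3 = 11110011 → 4-byte char #2 = F3 9A A9 93.
Offset 6: leading byte 0x4D = 01001101 → 1-byte char #3 = 4D.
Leading byte 0x4D = 01001101 matches 0xxxxxxx → 1-byte sequence.
Byte 1: 0x4D = 01001101, payload 1001101 (7 bits).
Concatenate: 1001101 = 0x4D (7 bits → U+004D).

U+004D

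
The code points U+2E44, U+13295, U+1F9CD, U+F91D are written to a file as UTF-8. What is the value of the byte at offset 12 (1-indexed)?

1-indexed offset 12 is 0-indexed offset 11.
U+2E44 → 3-byte form E2 B9 84 at offsets 0–2.
U+13295 → 4-byte form F0 93 8A 95 at offsets 3–6.
U+1F9CD → 4-byte form F0 9F A7 8D at offsets 7–10.
U+F91D → 3-byte form EF A4 9D at offsets 11–13.
Offset 11 falls in char 4's range; it's byte 1 of EF A4 9D = 0xEF.

0xEF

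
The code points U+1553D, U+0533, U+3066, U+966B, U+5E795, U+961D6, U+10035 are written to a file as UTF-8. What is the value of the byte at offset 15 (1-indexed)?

0x9E

1-indexed offset 15 is 0-indexed offset 14.
U+1553D → 4-byte form F0 95 94 BD at offsets 0–3.
U+0533 → 2-byte form D4 B3 at offsets 4–5.
U+3066 → 3-byte form E3 81 A6 at offsets 6–8.
U+966B → 3-byte form E9 99 AB at offsets 9–11.
U+5E795 → 4-byte form F1 9E 9E 95 at offsets 12–15.
Offset 14 falls in char 5's range; it's byte 3 of F1 9E 9E 95 = 0x9E.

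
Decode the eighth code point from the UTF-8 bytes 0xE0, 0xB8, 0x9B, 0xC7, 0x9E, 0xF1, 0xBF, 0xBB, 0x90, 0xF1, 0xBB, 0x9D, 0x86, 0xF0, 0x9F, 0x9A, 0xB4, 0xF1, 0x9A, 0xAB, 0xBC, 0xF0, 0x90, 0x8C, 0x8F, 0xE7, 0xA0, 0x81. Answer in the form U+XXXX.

Offset 0: leading byte 0xE0 = 11100000 → 3-byte char #1 = E0 B8 9B.
Offset 3: leading byte 0xC7 = 11000111 → 2-byte char #2 = C7 9E.
Offset 5: leading byte 0xF1 = 11110001 → 4-byte char #3 = F1 BF BB 90.
Offset 9: leading byte 0xF1 = 11110001 → 4-byte char #4 = F1 BB 9D 86.
Offset 13: leading byte 0xF0 = 11110000 → 4-byte char #5 = F0 9F 9A B4.
Offset 17: leading byte 0xF1 = 11110001 → 4-byte char #6 = F1 9A AB BC.
Offset 21: leading byte 0xF0 = 11110000 → 4-byte char #7 = F0 90 8C 8F.
Offset 25: leading byte 0xE7 = 11100111 → 3-byte char #8 = E7 A0 81.
Leading byte 0xE7 = 11100111 matches 1110xxxx → 3-byte sequence.
Byte 1: 0xE7 = 11100111, payload 0111 (4 bits).
Byte 2: 0xA0 = 10100000 (10xxxxxx ✓), payload 100000.
Byte 3: 0x81 = 10000001 (10xxxxxx ✓), payload 000001.
Concatenate: 0111100000000001 = 0x7801 (16 bits → U+7801).

U+7801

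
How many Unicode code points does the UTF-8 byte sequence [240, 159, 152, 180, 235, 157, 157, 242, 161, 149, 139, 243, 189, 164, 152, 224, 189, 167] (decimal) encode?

Byte at offset 0: 0xF0 = 11110000 → 4-byte char (#1). Advance 4.
Byte at offset 4: 0xEB = 11101011 → 3-byte char (#2). Advance 3.
Byte at offset 7: 0xF2 = 11110010 → 4-byte char (#3). Advance 4.
Byte at offset 11: 0xF3 = 11110011 → 4-byte char (#4). Advance 4.
Byte at offset 15: 0xE0 = 11100000 → 3-byte char (#5). Advance 3.
Reached end at offset 18 after 5 code points.

5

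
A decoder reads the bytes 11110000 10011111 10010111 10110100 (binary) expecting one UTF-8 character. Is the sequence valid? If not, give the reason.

valid

Leading byte 0xF0 = 11110000 → 4-byte form.
Continuation bytes 0x9F=10011111, 0x97=10010111, 0xB4=10110100 all match 10xxxxxx.
Decoded value 0x1F5F4 is ≥ 0x10000 (shortest form) and not a surrogate.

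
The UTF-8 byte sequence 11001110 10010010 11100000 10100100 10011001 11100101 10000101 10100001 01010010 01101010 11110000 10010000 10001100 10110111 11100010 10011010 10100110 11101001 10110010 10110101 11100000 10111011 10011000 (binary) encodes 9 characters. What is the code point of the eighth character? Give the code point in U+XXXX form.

Offset 0: leading byte 0xCE = 11001110 → 2-byte char #1 = CE 92.
Offset 2: leading byte 0xE0 = 11100000 → 3-byte char #2 = E0 A4 99.
Offset 5: leading byte 0xE5 = 11100101 → 3-byte char #3 = E5 85 A1.
Offset 8: leading byte 0x52 = 01010010 → 1-byte char #4 = 52.
Offset 9: leading byte 0x6A = 01101010 → 1-byte char #5 = 6A.
Offset 10: leading byte 0xF0 = 11110000 → 4-byte char #6 = F0 90 8C B7.
Offset 14: leading byte 0xE2 = 11100010 → 3-byte char #7 = E2 9A A6.
Offset 17: leading byte 0xE9 = 11101001 → 3-byte char #8 = E9 B2 B5.
Leading byte 0xE9 = 11101001 matches 1110xxxx → 3-byte sequence.
Byte 1: 0xE9 = 11101001, payload 1001 (4 bits).
Byte 2: 0xB2 = 10110010 (10xxxxxx ✓), payload 110010.
Byte 3: 0xB5 = 10110101 (10xxxxxx ✓), payload 110101.
Concatenate: 1001110010110101 = 0x9CB5 (16 bits → U+9CB5).

U+9CB5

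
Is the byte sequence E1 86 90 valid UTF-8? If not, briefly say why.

valid

Leading byte 0xE1 = 11100001 → 3-byte form.
Continuation bytes 0x86=10000110, 0x90=10010000 all match 10xxxxxx.
Decoded value 0x1190 is ≥ 0x800 (shortest form) and not a surrogate.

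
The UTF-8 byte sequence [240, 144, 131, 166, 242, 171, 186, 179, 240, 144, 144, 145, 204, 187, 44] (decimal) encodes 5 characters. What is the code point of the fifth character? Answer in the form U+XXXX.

U+002C

Offset 0: leading byte 0xF0 = 11110000 → 4-byte char #1 = F0 90 83 A6.
Offset 4: leading byte 0xF2 = 11110010 → 4-byte char #2 = F2 AB BA B3.
Offset 8: leading byte 0xF0 = 11110000 → 4-byte char #3 = F0 90 90 91.
Offset 12: leading byte 0xCC = 11001100 → 2-byte char #4 = CC BB.
Offset 14: leading byte 0x2C = 00101100 → 1-byte char #5 = 2C.
Leading byte 0x2C = 00101100 matches 0xxxxxxx → 1-byte sequence.
Byte 1: 0x2C = 00101100, payload 0101100 (7 bits).
Concatenate: 0101100 = 0x2C (7 bits → U+002C).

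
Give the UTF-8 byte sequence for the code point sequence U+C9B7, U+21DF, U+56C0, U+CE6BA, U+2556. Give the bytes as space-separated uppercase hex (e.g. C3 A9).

U+C9B7: 3-byte form → EC A6 B7.
U+21DF: 3-byte form → E2 87 9F.
U+56C0: 3-byte form → E5 9B 80.
U+CE6BA: 4-byte form → F3 8E 9A BA.
U+2556: 3-byte form → E2 95 96.
Concatenated (16 bytes): EC A6 B7 E2 87 9F E5 9B 80 F3 8E 9A BA E2 95 96.

EC A6 B7 E2 87 9F E5 9B 80 F3 8E 9A BA E2 95 96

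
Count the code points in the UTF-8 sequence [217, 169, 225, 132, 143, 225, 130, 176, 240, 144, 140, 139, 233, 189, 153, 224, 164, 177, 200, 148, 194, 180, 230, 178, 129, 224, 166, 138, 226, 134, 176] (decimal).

Byte at offset 0: 0xD9 = 11011001 → 2-byte char (#1). Advance 2.
Byte at offset 2: 0xE1 = 11100001 → 3-byte char (#2). Advance 3.
Byte at offset 5: 0xE1 = 11100001 → 3-byte char (#3). Advance 3.
Byte at offset 8: 0xF0 = 11110000 → 4-byte char (#4). Advance 4.
Byte at offset 12: 0xE9 = 11101001 → 3-byte char (#5). Advance 3.
Byte at offset 15: 0xE0 = 11100000 → 3-byte char (#6). Advance 3.
Byte at offset 18: 0xC8 = 11001000 → 2-byte char (#7). Advance 2.
Byte at offset 20: 0xC2 = 11000010 → 2-byte char (#8). Advance 2.
Byte at offset 22: 0xE6 = 11100110 → 3-byte char (#9). Advance 3.
Byte at offset 25: 0xE0 = 11100000 → 3-byte char (#10). Advance 3.
Byte at offset 28: 0xE2 = 11100010 → 3-byte char (#11). Advance 3.
Reached end at offset 31 after 11 code points.

11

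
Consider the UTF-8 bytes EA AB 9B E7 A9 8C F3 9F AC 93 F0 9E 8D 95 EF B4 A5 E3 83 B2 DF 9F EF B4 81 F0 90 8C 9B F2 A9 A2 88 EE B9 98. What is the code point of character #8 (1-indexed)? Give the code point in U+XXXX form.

U+FD01

Offset 0: leading byte 0xEA = 11101010 → 3-byte char #1 = EA AB 9B.
Offset 3: leading byte 0xE7 = 11100111 → 3-byte char #2 = E7 A9 8C.
Offset 6: leading byte 0xF3 = 11110011 → 4-byte char #3 = F3 9F AC 93.
Offset 10: leading byte 0xF0 = 11110000 → 4-byte char #4 = F0 9E 8D 95.
Offset 14: leading byte 0xEF = 11101111 → 3-byte char #5 = EF B4 A5.
Offset 17: leading byte 0xE3 = 11100011 → 3-byte char #6 = E3 83 B2.
Offset 20: leading byte 0xDF = 11011111 → 2-byte char #7 = DF 9F.
Offset 22: leading byte 0xEF = 11101111 → 3-byte char #8 = EF B4 81.
Leading byte 0xEF = 11101111 matches 1110xxxx → 3-byte sequence.
Byte 1: 0xEF = 11101111, payload 1111 (4 bits).
Byte 2: 0xB4 = 10110100 (10xxxxxx ✓), payload 110100.
Byte 3: 0x81 = 10000001 (10xxxxxx ✓), payload 000001.
Concatenate: 1111110100000001 = 0xFD01 (16 bits → U+FD01).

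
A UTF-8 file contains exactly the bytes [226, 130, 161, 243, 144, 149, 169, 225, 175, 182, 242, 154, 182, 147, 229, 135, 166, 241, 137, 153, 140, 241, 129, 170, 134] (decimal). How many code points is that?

7

Byte at offset 0: 0xE2 = 11100010 → 3-byte char (#1). Advance 3.
Byte at offset 3: 0xF3 = 11110011 → 4-byte char (#2). Advance 4.
Byte at offset 7: 0xE1 = 11100001 → 3-byte char (#3). Advance 3.
Byte at offset 10: 0xF2 = 11110010 → 4-byte char (#4). Advance 4.
Byte at offset 14: 0xE5 = 11100101 → 3-byte char (#5). Advance 3.
Byte at offset 17: 0xF1 = 11110001 → 4-byte char (#6). Advance 4.
Byte at offset 21: 0xF1 = 11110001 → 4-byte char (#7). Advance 4.
Reached end at offset 25 after 7 code points.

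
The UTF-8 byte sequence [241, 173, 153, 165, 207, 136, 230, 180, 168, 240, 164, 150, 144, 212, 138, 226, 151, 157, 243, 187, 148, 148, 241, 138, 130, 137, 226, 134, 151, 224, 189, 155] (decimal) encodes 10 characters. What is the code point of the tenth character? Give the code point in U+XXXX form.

U+0F5B

Offset 0: leading byte 0xF1 = 11110001 → 4-byte char #1 = F1 AD 99 A5.
Offset 4: leading byte 0xCF = 11001111 → 2-byte char #2 = CF 88.
Offset 6: leading byte 0xE6 = 11100110 → 3-byte char #3 = E6 B4 A8.
Offset 9: leading byte 0xF0 = 11110000 → 4-byte char #4 = F0 A4 96 90.
Offset 13: leading byte 0xD4 = 11010100 → 2-byte char #5 = D4 8A.
Offset 15: leading byte 0xE2 = 11100010 → 3-byte char #6 = E2 97 9D.
Offset 18: leading byte 0xF3 = 11110011 → 4-byte char #7 = F3 BB 94 94.
Offset 22: leading byte 0xF1 = 11110001 → 4-byte char #8 = F1 8A 82 89.
Offset 26: leading byte 0xE2 = 11100010 → 3-byte char #9 = E2 86 97.
Offset 29: leading byte 0xE0 = 11100000 → 3-byte char #10 = E0 BD 9B.
Leading byte 0xE0 = 11100000 matches 1110xxxx → 3-byte sequence.
Byte 1: 0xE0 = 11100000, payload 0000 (4 bits).
Byte 2: 0xBD = 10111101 (10xxxxxx ✓), payload 111101.
Byte 3: 0x9B = 10011011 (10xxxxxx ✓), payload 011011.
Concatenate: 0000111101011011 = 0xF5B (16 bits → U+0F5B).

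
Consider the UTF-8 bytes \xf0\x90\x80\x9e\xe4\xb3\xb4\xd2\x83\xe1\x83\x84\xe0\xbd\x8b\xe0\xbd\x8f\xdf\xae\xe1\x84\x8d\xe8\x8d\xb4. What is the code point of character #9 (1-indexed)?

U+8374

Offset 0: leading byte 0xF0 = 11110000 → 4-byte char #1 = F0 90 80 9E.
Offset 4: leading byte 0xE4 = 11100100 → 3-byte char #2 = E4 B3 B4.
Offset 7: leading byte 0xD2 = 11010010 → 2-byte char #3 = D2 83.
Offset 9: leading byte 0xE1 = 11100001 → 3-byte char #4 = E1 83 84.
Offset 12: leading byte 0xE0 = 11100000 → 3-byte char #5 = E0 BD 8B.
Offset 15: leading byte 0xE0 = 11100000 → 3-byte char #6 = E0 BD 8F.
Offset 18: leading byte 0xDF = 11011111 → 2-byte char #7 = DF AE.
Offset 20: leading byte 0xE1 = 11100001 → 3-byte char #8 = E1 84 8D.
Offset 23: leading byte 0xE8 = 11101000 → 3-byte char #9 = E8 8D B4.
Leading byte 0xE8 = 11101000 matches 1110xxxx → 3-byte sequence.
Byte 1: 0xE8 = 11101000, payload 1000 (4 bits).
Byte 2: 0x8D = 10001101 (10xxxxxx ✓), payload 001101.
Byte 3: 0xB4 = 10110100 (10xxxxxx ✓), payload 110100.
Concatenate: 1000001101110100 = 0x8374 (16 bits → U+8374).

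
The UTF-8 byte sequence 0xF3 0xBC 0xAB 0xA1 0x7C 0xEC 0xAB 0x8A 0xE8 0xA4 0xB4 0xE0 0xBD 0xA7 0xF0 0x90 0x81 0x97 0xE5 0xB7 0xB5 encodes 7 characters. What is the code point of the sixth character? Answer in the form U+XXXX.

U+10057

Offset 0: leading byte 0xF3 = 11110011 → 4-byte char #1 = F3 BC AB A1.
Offset 4: leading byte 0x7C = 01111100 → 1-byte char #2 = 7C.
Offset 5: leading byte 0xEC = 11101100 → 3-byte char #3 = EC AB 8A.
Offset 8: leading byte 0xE8 = 11101000 → 3-byte char #4 = E8 A4 B4.
Offset 11: leading byte 0xE0 = 11100000 → 3-byte char #5 = E0 BD A7.
Offset 14: leading byte 0xF0 = 11110000 → 4-byte char #6 = F0 90 81 97.
Leading byte 0xF0 = 11110000 matches 11110xxx → 4-byte sequence.
Byte 1: 0xF0 = 11110000, payload 000 (3 bits).
Byte 2: 0x90 = 10010000 (10xxxxxx ✓), payload 010000.
Byte 3: 0x81 = 10000001 (10xxxxxx ✓), payload 000001.
Byte 4: 0x97 = 10010111 (10xxxxxx ✓), payload 010111.
Concatenate: 000010000000001010111 = 0x10057 (21 bits → U+10057).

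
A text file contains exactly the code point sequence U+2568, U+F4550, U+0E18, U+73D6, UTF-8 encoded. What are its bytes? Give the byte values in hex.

U+2568: 3-byte form → E2 95 A8.
U+F4550: 4-byte form → F3 B4 95 90.
U+0E18: 3-byte form → E0 B8 98.
U+73D6: 3-byte form → E7 8F 96.
Concatenated (13 bytes): E2 95 A8 F3 B4 95 90 E0 B8 98 E7 8F 96.

E2 95 A8 F3 B4 95 90 E0 B8 98 E7 8F 96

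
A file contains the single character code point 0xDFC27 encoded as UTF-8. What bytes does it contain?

F3 9F B0 A7

U+DFC27 = 0xDFC27 = 916519 decimal. In range U+10000–U+10FFFF → 4-byte form: 11110xxx 10xxxxxx 10xxxxxx 10xxxxxx.
Binary (21 bits): 011011111110000100111.
Split 3+6+6+6: 011 | 011111 | 110000 | 100111.
Byte 1: 11110011 = 0xF3.
Byte 2: 10011111 = 0x9F.
Byte 3: 10110000 = 0xB0.
Byte 4: 10100111 = 0xA7.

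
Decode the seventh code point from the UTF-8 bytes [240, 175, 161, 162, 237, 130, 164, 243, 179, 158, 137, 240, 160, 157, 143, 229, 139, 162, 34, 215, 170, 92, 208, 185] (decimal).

U+05EA

Offset 0: leading byte 0xF0 = 11110000 → 4-byte char #1 = F0 AF A1 A2.
Offset 4: leading byte 0xED = 11101101 → 3-byte char #2 = ED 82 A4.
Offset 7: leading byte 0xF3 = 11110011 → 4-byte char #3 = F3 B3 9E 89.
Offset 11: leading byte 0xF0 = 11110000 → 4-byte char #4 = F0 A0 9D 8F.
Offset 15: leading byte 0xE5 = 11100101 → 3-byte char #5 = E5 8B A2.
Offset 18: leading byte 0x22 = 00100010 → 1-byte char #6 = 22.
Offset 19: leading byte 0xD7 = 11010111 → 2-byte char #7 = D7 AA.
Leading byte 0xD7 = 11010111 matches 110xxxxx → 2-byte sequence.
Byte 1: 0xD7 = 11010111, payload 10111 (5 bits).
Byte 2: 0xAA = 10101010 (10xxxxxx ✓), payload 101010.
Concatenate: 10111101010 = 0x5EA (11 bits → U+05EA).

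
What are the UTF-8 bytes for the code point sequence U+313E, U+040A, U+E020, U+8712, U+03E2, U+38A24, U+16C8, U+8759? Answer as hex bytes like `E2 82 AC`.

U+313E: 3-byte form → E3 84 BE.
U+040A: 2-byte form → D0 8A.
U+E020: 3-byte form → EE 80 A0.
U+8712: 3-byte form → E8 9C 92.
U+03E2: 2-byte form → CF A2.
U+38A24: 4-byte form → F0 B8 A8 A4.
U+16C8: 3-byte form → E1 9B 88.
U+8759: 3-byte form → E8 9D 99.
Concatenated (23 bytes): E3 84 BE D0 8A EE 80 A0 E8 9C 92 CF A2 F0 B8 A8 A4 E1 9B 88 E8 9D 99.

E3 84 BE D0 8A EE 80 A0 E8 9C 92 CF A2 F0 B8 A8 A4 E1 9B 88 E8 9D 99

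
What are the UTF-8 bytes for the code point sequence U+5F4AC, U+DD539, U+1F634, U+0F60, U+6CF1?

F1 9F 92 AC F3 9D 94 B9 F0 9F 98 B4 E0 BD A0 E6 B3 B1

U+5F4AC: 4-byte form → F1 9F 92 AC.
U+DD539: 4-byte form → F3 9D 94 B9.
U+1F634: 4-byte form → F0 9F 98 B4.
U+0F60: 3-byte form → E0 BD A0.
U+6CF1: 3-byte form → E6 B3 B1.
Concatenated (18 bytes): F1 9F 92 AC F3 9D 94 B9 F0 9F 98 B4 E0 BD A0 E6 B3 B1.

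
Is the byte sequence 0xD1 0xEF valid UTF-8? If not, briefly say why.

Leading byte 0xD1 = 11010001 → 2-byte form.
Byte 2 is 0xEF = 11101111, which is not 10xxxxxx — expected a continuation byte.

invalid (non-continuation byte where continuation expected)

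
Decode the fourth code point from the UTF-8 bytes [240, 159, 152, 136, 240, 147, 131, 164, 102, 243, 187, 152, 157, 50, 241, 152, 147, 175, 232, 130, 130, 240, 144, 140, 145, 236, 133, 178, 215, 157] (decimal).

U+FB61D

Offset 0: leading byte 0xF0 = 11110000 → 4-byte char #1 = F0 9F 98 88.
Offset 4: leading byte 0xF0 = 11110000 → 4-byte char #2 = F0 93 83 A4.
Offset 8: leading byte 0x66 = 01100110 → 1-byte char #3 = 66.
Offset 9: leading byte 0xF3 = 11110011 → 4-byte char #4 = F3 BB 98 9D.
Leading byte 0xF3 = 11110011 matches 11110xxx → 4-byte sequence.
Byte 1: 0xF3 = 11110011, payload 011 (3 bits).
Byte 2: 0xBB = 10111011 (10xxxxxx ✓), payload 111011.
Byte 3: 0x98 = 10011000 (10xxxxxx ✓), payload 011000.
Byte 4: 0x9D = 10011101 (10xxxxxx ✓), payload 011101.
Concatenate: 011111011011000011101 = 0xFB61D (21 bits → U+FB61D).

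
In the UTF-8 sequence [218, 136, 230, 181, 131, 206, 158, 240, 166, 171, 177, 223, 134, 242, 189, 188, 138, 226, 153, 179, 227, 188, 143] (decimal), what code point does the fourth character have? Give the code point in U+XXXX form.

U+26AF1

Offset 0: leading byte 0xDA = 11011010 → 2-byte char #1 = DA 88.
Offset 2: leading byte 0xE6 = 11100110 → 3-byte char #2 = E6 B5 83.
Offset 5: leading byte 0xCE = 11001110 → 2-byte char #3 = CE 9E.
Offset 7: leading byte 0xF0 = 11110000 → 4-byte char #4 = F0 A6 AB B1.
Leading byte 0xF0 = 11110000 matches 11110xxx → 4-byte sequence.
Byte 1: 0xF0 = 11110000, payload 000 (3 bits).
Byte 2: 0xA6 = 10100110 (10xxxxxx ✓), payload 100110.
Byte 3: 0xAB = 10101011 (10xxxxxx ✓), payload 101011.
Byte 4: 0xB1 = 10110001 (10xxxxxx ✓), payload 110001.
Concatenate: 000100110101011110001 = 0x26AF1 (21 bits → U+26AF1).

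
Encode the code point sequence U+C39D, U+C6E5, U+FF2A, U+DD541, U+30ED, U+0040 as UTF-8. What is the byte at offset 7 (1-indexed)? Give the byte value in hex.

0xEF

1-indexed offset 7 is 0-indexed offset 6.
U+C39D → 3-byte form EC 8E 9D at offsets 0–2.
U+C6E5 → 3-byte form EC 9B A5 at offsets 3–5.
U+FF2A → 3-byte form EF BC AA at offsets 6–8.
Offset 6 falls in char 3's range; it's byte 1 of EF BC AA = 0xEF.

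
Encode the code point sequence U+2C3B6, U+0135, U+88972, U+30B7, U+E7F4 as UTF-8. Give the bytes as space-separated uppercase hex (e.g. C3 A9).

U+2C3B6: 4-byte form → F0 AC 8E B6.
U+0135: 2-byte form → C4 B5.
U+88972: 4-byte form → F2 88 A5 B2.
U+30B7: 3-byte form → E3 82 B7.
U+E7F4: 3-byte form → EE 9F B4.
Concatenated (16 bytes): F0 AC 8E B6 C4 B5 F2 88 A5 B2 E3 82 B7 EE 9F B4.

F0 AC 8E B6 C4 B5 F2 88 A5 B2 E3 82 B7 EE 9F B4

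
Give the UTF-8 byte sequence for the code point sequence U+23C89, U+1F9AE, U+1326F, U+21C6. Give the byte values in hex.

U+23C89: 4-byte form → F0 A3 B2 89.
U+1F9AE: 4-byte form → F0 9F A6 AE.
U+1326F: 4-byte form → F0 93 89 AF.
U+21C6: 3-byte form → E2 87 86.
Concatenated (15 bytes): F0 A3 B2 89 F0 9F A6 AE F0 93 89 AF E2 87 86.

F0 A3 B2 89 F0 9F A6 AE F0 93 89 AF E2 87 86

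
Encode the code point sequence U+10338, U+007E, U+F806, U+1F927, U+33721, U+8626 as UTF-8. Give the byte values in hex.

F0 90 8C B8 7E EF A0 86 F0 9F A4 A7 F0 B3 9C A1 E8 98 A6

U+10338: 4-byte form → F0 90 8C B8.
U+007E: 1-byte form → 7E.
U+F806: 3-byte form → EF A0 86.
U+1F927: 4-byte form → F0 9F A4 A7.
U+33721: 4-byte form → F0 B3 9C A1.
U+8626: 3-byte form → E8 98 A6.
Concatenated (19 bytes): F0 90 8C B8 7E EF A0 86 F0 9F A4 A7 F0 B3 9C A1 E8 98 A6.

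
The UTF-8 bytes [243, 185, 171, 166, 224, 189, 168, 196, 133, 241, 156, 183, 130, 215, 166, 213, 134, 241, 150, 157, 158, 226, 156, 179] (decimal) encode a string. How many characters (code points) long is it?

Byte at offset 0: 0xF3 = 11110011 → 4-byte char (#1). Advance 4.
Byte at offset 4: 0xE0 = 11100000 → 3-byte char (#2). Advance 3.
Byte at offset 7: 0xC4 = 11000100 → 2-byte char (#3). Advance 2.
Byte at offset 9: 0xF1 = 11110001 → 4-byte char (#4). Advance 4.
Byte at offset 13: 0xD7 = 11010111 → 2-byte char (#5). Advance 2.
Byte at offset 15: 0xD5 = 11010101 → 2-byte char (#6). Advance 2.
Byte at offset 17: 0xF1 = 11110001 → 4-byte char (#7). Advance 4.
Byte at offset 21: 0xE2 = 11100010 → 3-byte char (#8). Advance 3.
Reached end at offset 24 after 8 code points.

8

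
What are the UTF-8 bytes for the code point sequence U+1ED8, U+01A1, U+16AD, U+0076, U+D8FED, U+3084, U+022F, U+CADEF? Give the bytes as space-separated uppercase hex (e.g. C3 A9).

E1 BB 98 C6 A1 E1 9A AD 76 F3 98 BF AD E3 82 84 C8 AF F3 8A B7 AF

U+1ED8: 3-byte form → E1 BB 98.
U+01A1: 2-byte form → C6 A1.
U+16AD: 3-byte form → E1 9A AD.
U+0076: 1-byte form → 76.
U+D8FED: 4-byte form → F3 98 BF AD.
U+3084: 3-byte form → E3 82 84.
U+022F: 2-byte form → C8 AF.
U+CADEF: 4-byte form → F3 8A B7 AF.
Concatenated (22 bytes): E1 BB 98 C6 A1 E1 9A AD 76 F3 98 BF AD E3 82 84 C8 AF F3 8A B7 AF.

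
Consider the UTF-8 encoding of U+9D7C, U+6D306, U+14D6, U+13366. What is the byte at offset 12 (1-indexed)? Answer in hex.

1-indexed offset 12 is 0-indexed offset 11.
U+9D7C → 3-byte form E9 B5 BC at offsets 0–2.
U+6D306 → 4-byte form F1 AD 8C 86 at offsets 3–6.
U+14D6 → 3-byte form E1 93 96 at offsets 7–9.
U+13366 → 4-byte form F0 93 8D A6 at offsets 10–13.
Offset 11 falls in char 4's range; it's byte 2 of F0 93 8D A6 = 0x93.

0x93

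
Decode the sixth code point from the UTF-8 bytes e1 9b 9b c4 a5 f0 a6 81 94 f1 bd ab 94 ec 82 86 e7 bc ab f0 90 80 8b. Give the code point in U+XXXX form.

U+7F2B

Offset 0: leading byte 0xE1 = 11100001 → 3-byte char #1 = E1 9B 9B.
Offset 3: leading byte 0xC4 = 11000100 → 2-byte char #2 = C4 A5.
Offset 5: leading byte 0xF0 = 11110000 → 4-byte char #3 = F0 A6 81 94.
Offset 9: leading byte 0xF1 = 11110001 → 4-byte char #4 = F1 BD AB 94.
Offset 13: leading byte 0xEC = 11101100 → 3-byte char #5 = EC 82 86.
Offset 16: leading byte 0xE7 = 11100111 → 3-byte char #6 = E7 BC AB.
Leading byte 0xE7 = 11100111 matches 1110xxxx → 3-byte sequence.
Byte 1: 0xE7 = 11100111, payload 0111 (4 bits).
Byte 2: 0xBC = 10111100 (10xxxxxx ✓), payload 111100.
Byte 3: 0xAB = 10101011 (10xxxxxx ✓), payload 101011.
Concatenate: 0111111100101011 = 0x7F2B (16 bits → U+7F2B).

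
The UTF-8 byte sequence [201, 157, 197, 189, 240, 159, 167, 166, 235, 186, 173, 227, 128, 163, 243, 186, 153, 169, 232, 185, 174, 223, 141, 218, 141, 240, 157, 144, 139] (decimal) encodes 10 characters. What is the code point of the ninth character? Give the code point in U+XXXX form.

Offset 0: leading byte 0xC9 = 11001001 → 2-byte char #1 = C9 9D.
Offset 2: leading byte 0xC5 = 11000101 → 2-byte char #2 = C5 BD.
Offset 4: leading byte 0xF0 = 11110000 → 4-byte char #3 = F0 9F A7 A6.
Offset 8: leading byte 0xEB = 11101011 → 3-byte char #4 = EB BA AD.
Offset 11: leading byte 0xE3 = 11100011 → 3-byte char #5 = E3 80 A3.
Offset 14: leading byte 0xF3 = 11110011 → 4-byte char #6 = F3 BA 99 A9.
Offset 18: leading byte 0xE8 = 11101000 → 3-byte char #7 = E8 B9 AE.
Offset 21: leading byte 0xDF = 11011111 → 2-byte char #8 = DF 8D.
Offset 23: leading byte 0xDA = 11011010 → 2-byte char #9 = DA 8D.
Leading byte 0xDA = 11011010 matches 110xxxxx → 2-byte sequence.
Byte 1: 0xDA = 11011010, payload 11010 (5 bits).
Byte 2: 0x8D = 10001101 (10xxxxxx ✓), payload 001101.
Concatenate: 11010001101 = 0x68D (11 bits → U+068D).

U+068D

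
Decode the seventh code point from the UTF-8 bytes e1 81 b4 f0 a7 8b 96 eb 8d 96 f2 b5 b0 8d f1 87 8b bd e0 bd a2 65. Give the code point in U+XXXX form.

Offset 0: leading byte 0xE1 = 11100001 → 3-byte char #1 = E1 81 B4.
Offset 3: leading byte 0xF0 = 11110000 → 4-byte char #2 = F0 A7 8B 96.
Offset 7: leading byte 0xEB = 11101011 → 3-byte char #3 = EB 8D 96.
Offset 10: leading byte 0xF2 = 11110010 → 4-byte char #4 = F2 B5 B0 8D.
Offset 14: leading byte 0xF1 = 11110001 → 4-byte char #5 = F1 87 8B BD.
Offset 18: leading byte 0xE0 = 11100000 → 3-byte char #6 = E0 BD A2.
Offset 21: leading byte 0x65 = 01100101 → 1-byte char #7 = 65.
Leading byte 0x65 = 01100101 matches 0xxxxxxx → 1-byte sequence.
Byte 1: 0x65 = 01100101, payload 1100101 (7 bits).
Concatenate: 1100101 = 0x65 (7 bits → U+0065).

U+0065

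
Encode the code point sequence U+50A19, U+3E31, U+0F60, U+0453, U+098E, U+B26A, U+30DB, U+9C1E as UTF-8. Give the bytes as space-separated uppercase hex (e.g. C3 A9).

U+50A19: 4-byte form → F1 90 A8 99.
U+3E31: 3-byte form → E3 B8 B1.
U+0F60: 3-byte form → E0 BD A0.
U+0453: 2-byte form → D1 93.
U+098E: 3-byte form → E0 A6 8E.
U+B26A: 3-byte form → EB 89 AA.
U+30DB: 3-byte form → E3 83 9B.
U+9C1E: 3-byte form → E9 B0 9E.
Concatenated (24 bytes): F1 90 A8 99 E3 B8 B1 E0 BD A0 D1 93 E0 A6 8E EB 89 AA E3 83 9B E9 B0 9E.

F1 90 A8 99 E3 B8 B1 E0 BD A0 D1 93 E0 A6 8E EB 89 AA E3 83 9B E9 B0 9E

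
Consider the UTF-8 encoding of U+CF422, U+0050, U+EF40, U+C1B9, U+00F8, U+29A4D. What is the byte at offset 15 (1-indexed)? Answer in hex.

0xA9

1-indexed offset 15 is 0-indexed offset 14.
U+CF422 → 4-byte form F3 8F 90 A2 at offsets 0–3.
U+0050 → 1-byte form 50 at offsets 4–4.
U+EF40 → 3-byte form EE BD 80 at offsets 5–7.
U+C1B9 → 3-byte form EC 86 B9 at offsets 8–10.
U+00F8 → 2-byte form C3 B8 at offsets 11–12.
U+29A4D → 4-byte form F0 A9 A9 8D at offsets 13–16.
Offset 14 falls in char 6's range; it's byte 2 of F0 A9 A9 8D = 0xA9.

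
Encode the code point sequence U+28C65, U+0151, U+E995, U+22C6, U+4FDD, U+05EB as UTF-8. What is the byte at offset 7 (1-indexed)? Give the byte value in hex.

1-indexed offset 7 is 0-indexed offset 6.
U+28C65 → 4-byte form F0 A8 B1 A5 at offsets 0–3.
U+0151 → 2-byte form C5 91 at offsets 4–5.
U+E995 → 3-byte form EE A6 95 at offsets 6–8.
Offset 6 falls in char 3's range; it's byte 1 of EE A6 95 = 0xEE.

0xEE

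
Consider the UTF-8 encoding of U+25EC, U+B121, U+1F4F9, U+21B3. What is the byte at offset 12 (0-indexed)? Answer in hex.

U+25EC → 3-byte form E2 97 AC at offsets 0–2.
U+B121 → 3-byte form EB 84 A1 at offsets 3–5.
U+1F4F9 → 4-byte form F0 9F 93 B9 at offsets 6–9.
U+21B3 → 3-byte form E2 86 B3 at offsets 10–12.
Offset 12 falls in char 4's range; it's byte 3 of E2 86 B3 = 0xB3.

0xB3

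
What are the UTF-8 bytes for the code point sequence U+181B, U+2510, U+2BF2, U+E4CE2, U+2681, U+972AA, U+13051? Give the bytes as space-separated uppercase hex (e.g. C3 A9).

U+181B: 3-byte form → E1 A0 9B.
U+2510: 3-byte form → E2 94 90.
U+2BF2: 3-byte form → E2 AF B2.
U+E4CE2: 4-byte form → F3 A4 B3 A2.
U+2681: 3-byte form → E2 9A 81.
U+972AA: 4-byte form → F2 97 8A AA.
U+13051: 4-byte form → F0 93 81 91.
Concatenated (24 bytes): E1 A0 9B E2 94 90 E2 AF B2 F3 A4 B3 A2 E2 9A 81 F2 97 8A AA F0 93 81 91.

E1 A0 9B E2 94 90 E2 AF B2 F3 A4 B3 A2 E2 9A 81 F2 97 8A AA F0 93 81 91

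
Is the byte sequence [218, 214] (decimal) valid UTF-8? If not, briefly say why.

Leading byte 0xDA = 11011010 → 2-byte form.
Byte 2 is 0xD6 = 11010110, which is not 10xxxxxx — expected a continuation byte.

invalid (non-continuation byte where continuation expected)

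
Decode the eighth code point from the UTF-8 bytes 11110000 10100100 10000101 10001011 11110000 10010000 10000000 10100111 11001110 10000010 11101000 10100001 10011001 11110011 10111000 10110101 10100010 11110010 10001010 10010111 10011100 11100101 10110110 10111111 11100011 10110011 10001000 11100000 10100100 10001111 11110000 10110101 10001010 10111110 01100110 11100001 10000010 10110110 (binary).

U+3CC8

Offset 0: leading byte 0xF0 = 11110000 → 4-byte char #1 = F0 A4 85 8B.
Offset 4: leading byte 0xF0 = 11110000 → 4-byte char #2 = F0 90 80 A7.
Offset 8: leading byte 0xCE = 11001110 → 2-byte char #3 = CE 82.
Offset 10: leading byte 0xE8 = 11101000 → 3-byte char #4 = E8 A1 99.
Offset 13: leading byte 0xF3 = 11110011 → 4-byte char #5 = F3 B8 B5 A2.
Offset 17: leading byte 0xF2 = 11110010 → 4-byte char #6 = F2 8A 97 9C.
Offset 21: leading byte 0xE5 = 11100101 → 3-byte char #7 = E5 B6 BF.
Offset 24: leading byte 0xE3 = 11100011 → 3-byte char #8 = E3 B3 88.
Leading byte 0xE3 = 11100011 matches 1110xxxx → 3-byte sequence.
Byte 1: 0xE3 = 11100011, payload 0011 (4 bits).
Byte 2: 0xB3 = 10110011 (10xxxxxx ✓), payload 110011.
Byte 3: 0x88 = 10001000 (10xxxxxx ✓), payload 001000.
Concatenate: 0011110011001000 = 0x3CC8 (16 bits → U+3CC8).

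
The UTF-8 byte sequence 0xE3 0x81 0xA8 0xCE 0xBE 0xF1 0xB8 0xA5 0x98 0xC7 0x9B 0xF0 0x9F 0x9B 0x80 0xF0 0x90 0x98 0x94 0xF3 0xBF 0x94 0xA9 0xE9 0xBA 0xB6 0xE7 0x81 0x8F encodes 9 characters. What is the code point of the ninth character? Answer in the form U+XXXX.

Offset 0: leading byte 0xE3 = 11100011 → 3-byte char #1 = E3 81 A8.
Offset 3: leading byte 0xCE = 11001110 → 2-byte char #2 = CE BE.
Offset 5: leading byte 0xF1 = 11110001 → 4-byte char #3 = F1 B8 A5 98.
Offset 9: leading byte 0xC7 = 11000111 → 2-byte char #4 = C7 9B.
Offset 11: leading byte 0xF0 = 11110000 → 4-byte char #5 = F0 9F 9B 80.
Offset 15: leading byte 0xF0 = 11110000 → 4-byte char #6 = F0 90 98 94.
Offset 19: leading byte 0xF3 = 11110011 → 4-byte char #7 = F3 BF 94 A9.
Offset 23: leading byte 0xE9 = 11101001 → 3-byte char #8 = E9 BA B6.
Offset 26: leading byte 0xE7 = 11100111 → 3-byte char #9 = E7 81 8F.
Leading byte 0xE7 = 11100111 matches 1110xxxx → 3-byte sequence.
Byte 1: 0xE7 = 11100111, payload 0111 (4 bits).
Byte 2: 0x81 = 10000001 (10xxxxxx ✓), payload 000001.
Byte 3: 0x8F = 10001111 (10xxxxxx ✓), payload 001111.
Concatenate: 0111000001001111 = 0x704F (16 bits → U+704F).

U+704F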